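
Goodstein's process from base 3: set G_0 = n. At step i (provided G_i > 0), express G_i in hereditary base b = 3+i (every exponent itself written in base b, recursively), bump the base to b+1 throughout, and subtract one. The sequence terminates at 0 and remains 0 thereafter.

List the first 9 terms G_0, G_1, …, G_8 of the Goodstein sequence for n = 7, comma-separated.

7, 8, 9, 9, 9, 9, 9, 9, 8

i=0: 7 = 2·3 + 1 (b=3); 3→4: 2·4 + 1 = 9; 9−1 = 8
i=1: 8 = 2·4 (b=4); 4→5: 2·5 = 10; 10−1 = 9
i=2: 9 = 5 + 4 (b=5); 5→6: 6 + 4 = 10; 10−1 = 9
i=3: 9 = 6 + 3 (b=6); 6→7: 7 + 3 = 10; 10−1 = 9
i=4: 9 = 7 + 2 (b=7); 7→8: 8 + 2 = 10; 10−1 = 9
i=5: 9 = 8 + 1 (b=8); 8→9: 9 + 1 = 10; 10−1 = 9
i=6: 9 = 9 (b=9); 9→10: 10 = 10; 10−1 = 9
i=7: 9 = 9 (b=10); 10→11: 9 = 9; 9−1 = 8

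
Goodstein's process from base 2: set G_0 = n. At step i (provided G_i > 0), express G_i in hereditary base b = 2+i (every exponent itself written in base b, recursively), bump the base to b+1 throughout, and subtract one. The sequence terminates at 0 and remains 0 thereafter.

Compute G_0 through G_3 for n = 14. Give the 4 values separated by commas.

14, 110, 1281, 18750

(0) 14|_2 = 2^(2 + 1) + 2^2 + 2 ↦ 3^(3 + 1) + 3^3 + 3|_3 = 111 ⇒ 110
(1) 110|_3 = 3^(3 + 1) + 3^3 + 2 ↦ 4^(4 + 1) + 4^4 + 2|_4 = 1282 ⇒ 1281
(2) 1281|_4 = 4^(4 + 1) + 4^4 + 1 ↦ 5^(5 + 1) + 5^5 + 1|_5 = 18751 ⇒ 18750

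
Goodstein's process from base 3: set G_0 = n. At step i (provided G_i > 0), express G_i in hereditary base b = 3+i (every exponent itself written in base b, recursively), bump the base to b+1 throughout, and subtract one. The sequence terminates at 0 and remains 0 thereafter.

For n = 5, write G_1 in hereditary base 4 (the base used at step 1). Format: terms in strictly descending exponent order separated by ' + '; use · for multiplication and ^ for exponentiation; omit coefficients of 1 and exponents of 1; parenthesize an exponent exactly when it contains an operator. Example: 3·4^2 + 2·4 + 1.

i=0: 5 = 3 + 2 (b=3); 3→4: 4 + 2 = 6; 6−1 = 5
i=1: 5 = 4 + 1 (b=4); 4→5: 5 + 1 = 6; 6−1 = 5

4 + 1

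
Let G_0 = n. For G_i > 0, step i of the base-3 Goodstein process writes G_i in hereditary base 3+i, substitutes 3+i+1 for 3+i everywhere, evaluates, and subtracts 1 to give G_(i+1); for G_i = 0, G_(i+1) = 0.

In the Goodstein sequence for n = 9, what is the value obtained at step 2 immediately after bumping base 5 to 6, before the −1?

G_0=9  [base 3] 3^2  →[3↦4]→  4^2 = 16  −1 ⇒ G_1=15
G_1=15  [base 4] 3·4 + 3  →[4↦5]→  3·5 + 3 = 18  −1 ⇒ G_2=17
G_2=17  [base 5] 3·5 + 2  →[5↦6]→  3·6 + 2 = 20  −1 ⇒ G_3=19

20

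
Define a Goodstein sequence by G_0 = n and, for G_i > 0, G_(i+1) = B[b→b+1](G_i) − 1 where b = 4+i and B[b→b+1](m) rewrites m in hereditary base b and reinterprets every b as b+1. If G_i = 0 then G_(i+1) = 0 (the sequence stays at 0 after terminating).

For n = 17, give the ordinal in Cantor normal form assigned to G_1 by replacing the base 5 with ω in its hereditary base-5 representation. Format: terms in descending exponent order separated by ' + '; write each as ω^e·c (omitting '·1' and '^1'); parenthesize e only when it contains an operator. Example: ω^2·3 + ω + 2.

ω^2

[0] 17 ≡ 4^2 + 1 (base 4). Lift 5: 26. −1: 25.
[1] 25 ≡ 5^2 (base 5). Lift 6: 36. −1: 35.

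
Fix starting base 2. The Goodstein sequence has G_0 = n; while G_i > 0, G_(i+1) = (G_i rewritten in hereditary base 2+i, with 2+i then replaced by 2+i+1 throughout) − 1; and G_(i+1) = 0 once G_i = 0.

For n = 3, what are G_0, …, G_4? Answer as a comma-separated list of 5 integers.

3, 3, 3, 2, 1

base 2: 3 = 2 + 1; at 3: 3 + 1 = 4; next = 3
base 3: 3 = 3; at 4: 4 = 4; next = 3
base 4: 3 = 3; at 5: 3 = 3; next = 2
base 5: 2 = 2; at 6: 2 = 2; next = 1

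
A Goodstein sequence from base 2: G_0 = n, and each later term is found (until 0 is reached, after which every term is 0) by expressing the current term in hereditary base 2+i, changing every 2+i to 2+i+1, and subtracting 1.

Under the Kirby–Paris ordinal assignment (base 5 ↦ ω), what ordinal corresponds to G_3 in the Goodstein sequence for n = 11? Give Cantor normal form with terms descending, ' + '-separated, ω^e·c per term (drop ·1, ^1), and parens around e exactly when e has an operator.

G_0=11  [base 2] 2^(2 + 1) + 2 + 1  →[2↦3]→  3^(3 + 1) + 3 + 1 = 85  −1 ⇒ G_1=84
G_1=84  [base 3] 3^(3 + 1) + 3  →[3↦4]→  4^(4 + 1) + 4 = 1028  −1 ⇒ G_2=1027
G_2=1027  [base 4] 4^(4 + 1) + 3  →[4↦5]→  5^(5 + 1) + 3 = 15628  −1 ⇒ G_3=15627
G_3=15627  [base 5] 5^(5 + 1) + 2  →[5↦6]→  6^(6 + 1) + 2 = 279938  −1 ⇒ G_4=279937

ω^(ω + 1) + 2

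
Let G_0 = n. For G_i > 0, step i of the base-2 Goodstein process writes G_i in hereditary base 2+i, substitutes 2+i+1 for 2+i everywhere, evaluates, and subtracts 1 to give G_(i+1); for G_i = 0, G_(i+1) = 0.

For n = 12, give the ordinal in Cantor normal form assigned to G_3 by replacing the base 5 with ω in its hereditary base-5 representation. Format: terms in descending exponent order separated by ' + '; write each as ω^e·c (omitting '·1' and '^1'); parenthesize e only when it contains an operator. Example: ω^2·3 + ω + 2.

G_0 = 12. HB_2(12) = 2^(2 + 1) + 2^2. Bump = 108. G_1 = 107.
G_1 = 107. HB_3(107) = 3^(3 + 1) + 2·3^2 + 2·3 + 2. Bump = 1066. G_2 = 1065.
G_2 = 1065. HB_4(1065) = 4^(4 + 1) + 2·4^2 + 2·4 + 1. Bump = 15686. G_3 = 15685.
G_3 = 15685. HB_5(15685) = 5^(5 + 1) + 2·5^2 + 2·5. Bump = 280020. G_4 = 280019.

ω^(ω + 1) + ω^2·2 + ω·2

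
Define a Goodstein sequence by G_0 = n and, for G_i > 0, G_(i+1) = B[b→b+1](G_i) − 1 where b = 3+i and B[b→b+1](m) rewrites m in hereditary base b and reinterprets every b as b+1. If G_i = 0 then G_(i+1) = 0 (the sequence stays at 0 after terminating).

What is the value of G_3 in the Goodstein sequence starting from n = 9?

19

G_0=9  [base 3] 3^2  →[3↦4]→  4^2 = 16  −1 ⇒ G_1=15
G_1=15  [base 4] 3·4 + 3  →[4↦5]→  3·5 + 3 = 18  −1 ⇒ G_2=17
G_2=17  [base 5] 3·5 + 2  →[5↦6]→  3·6 + 2 = 20  −1 ⇒ G_3=19
G_3=19  [base 6] 3·6 + 1  →[6↦7]→  3·7 + 1 = 22  −1 ⇒ G_4=21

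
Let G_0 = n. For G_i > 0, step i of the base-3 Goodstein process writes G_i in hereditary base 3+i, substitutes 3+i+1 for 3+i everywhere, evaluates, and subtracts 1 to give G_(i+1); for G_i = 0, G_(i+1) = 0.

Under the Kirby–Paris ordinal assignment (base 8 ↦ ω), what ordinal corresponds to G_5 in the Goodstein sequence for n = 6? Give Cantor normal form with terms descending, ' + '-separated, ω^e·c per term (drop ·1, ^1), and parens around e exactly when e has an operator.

7

G_0 = 6. HB_3(6) = 2·3. Bump = 8. G_1 = 7.
G_1 = 7. HB_4(7) = 4 + 3. Bump = 8. G_2 = 7.
G_2 = 7. HB_5(7) = 5 + 2. Bump = 8. G_3 = 7.
G_3 = 7. HB_6(7) = 6 + 1. Bump = 8. G_4 = 7.
G_4 = 7. HB_7(7) = 7. Bump = 8. G_5 = 7.
G_5 = 7. HB_8(7) = 7. Bump = 7. G_6 = 6.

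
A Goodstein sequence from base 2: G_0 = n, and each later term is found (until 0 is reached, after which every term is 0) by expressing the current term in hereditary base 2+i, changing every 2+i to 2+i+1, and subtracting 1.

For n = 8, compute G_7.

774841151

[0] 8 ≡ 2^(2 + 1) (base 2). Lift 3: 81. −1: 80.
[1] 80 ≡ 2·3^3 + 2·3^2 + 2·3 + 2 (base 3). Lift 4: 554. −1: 553.
[2] 553 ≡ 2·4^4 + 2·4^2 + 2·4 + 1 (base 4). Lift 5: 6311. −1: 6310.
[3] 6310 ≡ 2·5^5 + 2·5^2 + 2·5 (base 5). Lift 6: 93396. −1: 93395.
[4] 93395 ≡ 2·6^6 + 2·6^2 + 6 + 5 (base 6). Lift 7: 1647196. −1: 1647195.
[5] 1647195 ≡ 2·7^7 + 2·7^2 + 7 + 4 (base 7). Lift 8: 33554572. −1: 33554571.
[6] 33554571 ≡ 2·8^8 + 2·8^2 + 8 + 3 (base 8). Lift 9: 774841152. −1: 774841151.
[7] 774841151 ≡ 2·9^9 + 2·9^2 + 9 + 2 (base 9). Lift 10: 20000000212. −1: 20000000211.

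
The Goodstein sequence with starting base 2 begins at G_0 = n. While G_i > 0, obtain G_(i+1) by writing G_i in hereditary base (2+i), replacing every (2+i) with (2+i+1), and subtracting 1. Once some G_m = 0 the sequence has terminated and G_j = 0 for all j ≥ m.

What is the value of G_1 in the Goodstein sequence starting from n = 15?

111

(0) 15|_2 = 2^(2 + 1) + 2^2 + 2 + 1 ↦ 3^(3 + 1) + 3^3 + 3 + 1|_3 = 112 ⇒ 111
(1) 111|_3 = 3^(3 + 1) + 3^3 + 3 ↦ 4^(4 + 1) + 4^4 + 4|_4 = 1284 ⇒ 1283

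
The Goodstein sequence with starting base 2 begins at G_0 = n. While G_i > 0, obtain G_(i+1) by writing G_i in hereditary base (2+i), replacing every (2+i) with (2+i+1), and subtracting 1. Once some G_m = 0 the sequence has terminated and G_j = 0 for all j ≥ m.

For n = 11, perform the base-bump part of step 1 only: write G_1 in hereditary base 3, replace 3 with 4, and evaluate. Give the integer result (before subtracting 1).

1028

11 —HB2→ 2^(2 + 1) + 2 + 1 —bump→ 3^(3 + 1) + 3 + 1 = 85 —(−1)→ 84
84 —HB3→ 3^(3 + 1) + 3 —bump→ 4^(4 + 1) + 4 = 1028 —(−1)→ 1027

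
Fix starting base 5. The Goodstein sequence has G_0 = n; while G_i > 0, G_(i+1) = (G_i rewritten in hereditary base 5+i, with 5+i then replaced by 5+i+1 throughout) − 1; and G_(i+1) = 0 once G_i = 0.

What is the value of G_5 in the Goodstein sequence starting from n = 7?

5

7 —HB5→ 5 + 2 —bump→ 6 + 2 = 8 —(−1)→ 7
7 —HB6→ 6 + 1 —bump→ 7 + 1 = 8 —(−1)→ 7
7 —HB7→ 7 —bump→ 8 = 8 —(−1)→ 7
7 —HB8→ 7 —bump→ 7 = 7 —(−1)→ 6
6 —HB9→ 6 —bump→ 6 = 6 —(−1)→ 5
5 —HB10→ 5 —bump→ 5 = 5 —(−1)→ 4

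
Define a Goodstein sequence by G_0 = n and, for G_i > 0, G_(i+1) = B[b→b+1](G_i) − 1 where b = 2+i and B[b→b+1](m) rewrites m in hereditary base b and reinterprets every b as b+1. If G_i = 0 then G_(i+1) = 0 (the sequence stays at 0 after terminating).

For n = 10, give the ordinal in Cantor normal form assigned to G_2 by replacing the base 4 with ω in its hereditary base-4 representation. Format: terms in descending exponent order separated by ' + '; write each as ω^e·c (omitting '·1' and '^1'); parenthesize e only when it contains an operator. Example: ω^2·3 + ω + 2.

ω^(ω + 1) + 1

[0] 10 ≡ 2^(2 + 1) + 2 (base 2). Lift 3: 84. −1: 83.
[1] 83 ≡ 3^(3 + 1) + 2 (base 3). Lift 4: 1026. −1: 1025.
[2] 1025 ≡ 4^(4 + 1) + 1 (base 4). Lift 5: 15626. −1: 15625.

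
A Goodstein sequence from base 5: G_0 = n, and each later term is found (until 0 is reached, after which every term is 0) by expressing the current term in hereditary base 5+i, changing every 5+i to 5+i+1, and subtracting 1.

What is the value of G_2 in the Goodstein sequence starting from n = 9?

[0] 9 ≡ 5 + 4 (base 5). Lift 6: 10. −1: 9.
[1] 9 ≡ 6 + 3 (base 6). Lift 7: 10. −1: 9.
[2] 9 ≡ 7 + 2 (base 7). Lift 8: 10. −1: 9.

9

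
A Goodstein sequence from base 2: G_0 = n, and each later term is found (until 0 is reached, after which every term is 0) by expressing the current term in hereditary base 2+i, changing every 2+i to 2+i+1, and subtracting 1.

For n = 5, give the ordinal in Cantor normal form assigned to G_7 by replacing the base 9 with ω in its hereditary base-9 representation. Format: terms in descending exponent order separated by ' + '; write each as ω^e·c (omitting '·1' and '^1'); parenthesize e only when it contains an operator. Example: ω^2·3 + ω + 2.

ω^3·3 + ω^2·3 + ω·2 + 6

G_0 = 5. HB_2(5) = 2^2 + 1. Bump = 28. G_1 = 27.
G_1 = 27. HB_3(27) = 3^3. Bump = 256. G_2 = 255.
G_2 = 255. HB_4(255) = 3·4^3 + 3·4^2 + 3·4 + 3. Bump = 468. G_3 = 467.
G_3 = 467. HB_5(467) = 3·5^3 + 3·5^2 + 3·5 + 2. Bump = 776. G_4 = 775.
G_4 = 775. HB_6(775) = 3·6^3 + 3·6^2 + 3·6 + 1. Bump = 1198. G_5 = 1197.
G_5 = 1197. HB_7(1197) = 3·7^3 + 3·7^2 + 3·7. Bump = 1752. G_6 = 1751.
G_6 = 1751. HB_8(1751) = 3·8^3 + 3·8^2 + 2·8 + 7. Bump = 2455. G_7 = 2454.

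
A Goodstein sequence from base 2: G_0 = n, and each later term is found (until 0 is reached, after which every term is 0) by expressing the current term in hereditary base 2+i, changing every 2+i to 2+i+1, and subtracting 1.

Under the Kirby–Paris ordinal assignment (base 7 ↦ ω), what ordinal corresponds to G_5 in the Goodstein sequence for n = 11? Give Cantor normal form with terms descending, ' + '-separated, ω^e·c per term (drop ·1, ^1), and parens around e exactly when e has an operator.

ω^(ω + 1)

(0) 11|_2 = 2^(2 + 1) + 2 + 1 ↦ 3^(3 + 1) + 3 + 1|_3 = 85 ⇒ 84
(1) 84|_3 = 3^(3 + 1) + 3 ↦ 4^(4 + 1) + 4|_4 = 1028 ⇒ 1027
(2) 1027|_4 = 4^(4 + 1) + 3 ↦ 5^(5 + 1) + 3|_5 = 15628 ⇒ 15627
(3) 15627|_5 = 5^(5 + 1) + 2 ↦ 6^(6 + 1) + 2|_6 = 279938 ⇒ 279937
(4) 279937|_6 = 6^(6 + 1) + 1 ↦ 7^(7 + 1) + 1|_7 = 5764802 ⇒ 5764801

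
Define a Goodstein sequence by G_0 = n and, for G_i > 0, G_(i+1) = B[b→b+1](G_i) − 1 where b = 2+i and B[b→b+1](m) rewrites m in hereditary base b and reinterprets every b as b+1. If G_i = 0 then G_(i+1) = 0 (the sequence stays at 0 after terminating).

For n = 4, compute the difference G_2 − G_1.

[0] 4 ≡ 2^2 (base 2). Lift 3: 27. −1: 26.
[1] 26 ≡ 2·3^2 + 2·3 + 2 (base 3). Lift 4: 42. −1: 41.

15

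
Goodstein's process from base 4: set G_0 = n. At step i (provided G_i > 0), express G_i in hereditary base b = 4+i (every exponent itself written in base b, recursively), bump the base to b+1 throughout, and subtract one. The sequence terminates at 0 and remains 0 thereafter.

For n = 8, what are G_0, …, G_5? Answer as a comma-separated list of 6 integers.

i=0: 8 = 2·4 (b=4); 4→5: 2·5 = 10; 10−1 = 9
i=1: 9 = 5 + 4 (b=5); 5→6: 6 + 4 = 10; 10−1 = 9
i=2: 9 = 6 + 3 (b=6); 6→7: 7 + 3 = 10; 10−1 = 9
i=3: 9 = 7 + 2 (b=7); 7→8: 8 + 2 = 10; 10−1 = 9
i=4: 9 = 8 + 1 (b=8); 8→9: 9 + 1 = 10; 10−1 = 9

8, 9, 9, 9, 9, 9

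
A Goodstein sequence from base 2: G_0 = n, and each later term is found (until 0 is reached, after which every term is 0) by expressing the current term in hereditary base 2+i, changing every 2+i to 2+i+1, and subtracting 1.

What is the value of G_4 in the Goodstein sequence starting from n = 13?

280711

[0] 13 ≡ 2^(2 + 1) + 2^2 + 1 (base 2). Lift 3: 109. −1: 108.
[1] 108 ≡ 3^(3 + 1) + 3^3 (base 3). Lift 4: 1280. −1: 1279.
[2] 1279 ≡ 4^(4 + 1) + 3·4^3 + 3·4^2 + 3·4 + 3 (base 4). Lift 5: 16093. −1: 16092.
[3] 16092 ≡ 5^(5 + 1) + 3·5^3 + 3·5^2 + 3·5 + 2 (base 5). Lift 6: 280712. −1: 280711.
[4] 280711 ≡ 6^(6 + 1) + 3·6^3 + 3·6^2 + 3·6 + 1 (base 6). Lift 7: 5765999. −1: 5765998.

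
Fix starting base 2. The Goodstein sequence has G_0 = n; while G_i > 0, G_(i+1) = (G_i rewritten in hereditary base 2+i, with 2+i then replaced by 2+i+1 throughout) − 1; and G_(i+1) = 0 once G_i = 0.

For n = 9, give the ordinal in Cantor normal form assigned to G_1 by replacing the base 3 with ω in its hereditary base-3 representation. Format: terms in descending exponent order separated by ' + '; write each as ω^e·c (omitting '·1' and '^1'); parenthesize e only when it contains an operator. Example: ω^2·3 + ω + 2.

step 0: 9 = 2^(2 + 1) + 1; sub 3 for 2: 3^(3 + 1) + 1; = 82; G_1 = 82−1 = 81
step 1: 81 = 3^(3 + 1); sub 4 for 3: 4^(4 + 1); = 1024; G_2 = 1024−1 = 1023

ω^(ω + 1)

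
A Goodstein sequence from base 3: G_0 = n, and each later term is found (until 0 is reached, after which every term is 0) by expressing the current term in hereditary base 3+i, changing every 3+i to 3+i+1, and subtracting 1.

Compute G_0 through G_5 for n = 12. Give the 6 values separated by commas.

12, 19, 27, 37, 49, 63

G_0 = 12. HB_3(12) = 3^2 + 3. Bump = 20. G_1 = 19.
G_1 = 19. HB_4(19) = 4^2 + 3. Bump = 28. G_2 = 27.
G_2 = 27. HB_5(27) = 5^2 + 2. Bump = 38. G_3 = 37.
G_3 = 37. HB_6(37) = 6^2 + 1. Bump = 50. G_4 = 49.
G_4 = 49. HB_7(49) = 7^2. Bump = 64. G_5 = 63.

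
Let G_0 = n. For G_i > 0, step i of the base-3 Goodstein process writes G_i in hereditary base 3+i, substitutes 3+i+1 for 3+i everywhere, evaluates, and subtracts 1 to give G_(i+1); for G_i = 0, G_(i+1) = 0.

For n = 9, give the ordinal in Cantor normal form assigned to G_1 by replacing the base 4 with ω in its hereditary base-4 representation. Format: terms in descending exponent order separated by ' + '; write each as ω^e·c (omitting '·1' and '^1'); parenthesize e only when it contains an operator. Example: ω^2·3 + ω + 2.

ω·3 + 3

G_0=9  [base 3] 3^2  →[3↦4]→  4^2 = 16  −1 ⇒ G_1=15
G_1=15  [base 4] 3·4 + 3  →[4↦5]→  3·5 + 3 = 18  −1 ⇒ G_2=17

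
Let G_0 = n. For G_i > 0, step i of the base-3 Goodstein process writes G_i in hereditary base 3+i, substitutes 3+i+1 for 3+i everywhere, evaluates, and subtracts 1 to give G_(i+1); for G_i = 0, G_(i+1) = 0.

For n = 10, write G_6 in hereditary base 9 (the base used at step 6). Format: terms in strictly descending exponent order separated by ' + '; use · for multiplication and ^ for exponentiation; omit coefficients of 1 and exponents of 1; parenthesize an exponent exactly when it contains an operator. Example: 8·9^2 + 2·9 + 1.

4·9

i=0: 10 = 3^2 + 1 (b=3); 3→4: 4^2 + 1 = 17; 17−1 = 16
i=1: 16 = 4^2 (b=4); 4→5: 5^2 = 25; 25−1 = 24
i=2: 24 = 4·5 + 4 (b=5); 5→6: 4·6 + 4 = 28; 28−1 = 27
i=3: 27 = 4·6 + 3 (b=6); 6→7: 4·7 + 3 = 31; 31−1 = 30
i=4: 30 = 4·7 + 2 (b=7); 7→8: 4·8 + 2 = 34; 34−1 = 33
i=5: 33 = 4·8 + 1 (b=8); 8→9: 4·9 + 1 = 37; 37−1 = 36
i=6: 36 = 4·9 (b=9); 9→10: 4·10 = 40; 40−1 = 39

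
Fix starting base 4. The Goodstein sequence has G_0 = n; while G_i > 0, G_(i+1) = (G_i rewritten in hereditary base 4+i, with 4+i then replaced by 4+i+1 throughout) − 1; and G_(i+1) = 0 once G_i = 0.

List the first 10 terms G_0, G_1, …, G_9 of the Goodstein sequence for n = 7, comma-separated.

7, 7, 7, 7, 7, 6, 5, 4, 3, 2

G_0=7  [base 4] 4 + 3  →[4↦5]→  5 + 3 = 8  −1 ⇒ G_1=7
G_1=7  [base 5] 5 + 2  →[5↦6]→  6 + 2 = 8  −1 ⇒ G_2=7
G_2=7  [base 6] 6 + 1  →[6↦7]→  7 + 1 = 8  −1 ⇒ G_3=7
G_3=7  [base 7] 7  →[7↦8]→  8 = 8  −1 ⇒ G_4=7
G_4=7  [base 8] 7  →[8↦9]→  7 = 7  −1 ⇒ G_5=6
G_5=6  [base 9] 6  →[9↦10]→  6 = 6  −1 ⇒ G_6=5
G_6=5  [base 10] 5  →[10↦11]→  5 = 5  −1 ⇒ G_7=4
G_7=4  [base 11] 4  →[11↦12]→  4 = 4  −1 ⇒ G_8=3
G_8=3  [base 12] 3  →[12↦13]→  3 = 3  −1 ⇒ G_9=2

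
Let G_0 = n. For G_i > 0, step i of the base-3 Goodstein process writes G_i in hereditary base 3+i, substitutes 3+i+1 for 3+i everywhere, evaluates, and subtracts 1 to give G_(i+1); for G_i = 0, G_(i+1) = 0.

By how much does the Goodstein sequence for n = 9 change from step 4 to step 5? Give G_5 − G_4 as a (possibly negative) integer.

2

[0] 9 ≡ 3^2 (base 3). Lift 4: 16. −1: 15.
[1] 15 ≡ 3·4 + 3 (base 4). Lift 5: 18. −1: 17.
[2] 17 ≡ 3·5 + 2 (base 5). Lift 6: 20. −1: 19.
[3] 19 ≡ 3·6 + 1 (base 6). Lift 7: 22. −1: 21.
[4] 21 ≡ 3·7 (base 7). Lift 8: 24. −1: 23.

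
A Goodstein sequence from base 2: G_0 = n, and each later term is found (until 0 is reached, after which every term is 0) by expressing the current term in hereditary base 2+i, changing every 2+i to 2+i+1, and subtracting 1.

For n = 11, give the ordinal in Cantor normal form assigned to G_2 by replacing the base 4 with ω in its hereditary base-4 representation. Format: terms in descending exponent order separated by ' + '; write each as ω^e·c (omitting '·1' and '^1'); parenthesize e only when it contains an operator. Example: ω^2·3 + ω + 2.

[0] 11 ≡ 2^(2 + 1) + 2 + 1 (base 2). Lift 3: 85. −1: 84.
[1] 84 ≡ 3^(3 + 1) + 3 (base 3). Lift 4: 1028. −1: 1027.

ω^(ω + 1) + 3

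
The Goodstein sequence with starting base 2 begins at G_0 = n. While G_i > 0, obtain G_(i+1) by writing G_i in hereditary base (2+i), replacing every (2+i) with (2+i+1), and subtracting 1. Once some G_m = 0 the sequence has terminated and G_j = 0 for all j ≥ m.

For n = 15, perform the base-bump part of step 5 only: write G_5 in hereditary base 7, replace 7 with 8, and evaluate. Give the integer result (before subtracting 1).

150994944

15 —HB2→ 2^(2 + 1) + 2^2 + 2 + 1 —bump→ 3^(3 + 1) + 3^3 + 3 + 1 = 112 —(−1)→ 111
111 —HB3→ 3^(3 + 1) + 3^3 + 3 —bump→ 4^(4 + 1) + 4^4 + 4 = 1284 —(−1)→ 1283
1283 —HB4→ 4^(4 + 1) + 4^4 + 3 —bump→ 5^(5 + 1) + 5^5 + 3 = 18753 —(−1)→ 18752
18752 —HB5→ 5^(5 + 1) + 5^5 + 2 —bump→ 6^(6 + 1) + 6^6 + 2 = 326594 —(−1)→ 326593
326593 —HB6→ 6^(6 + 1) + 6^6 + 1 —bump→ 7^(7 + 1) + 7^7 + 1 = 6588345 —(−1)→ 6588344
6588344 —HB7→ 7^(7 + 1) + 7^7 —bump→ 8^(8 + 1) + 8^8 = 150994944 —(−1)→ 150994943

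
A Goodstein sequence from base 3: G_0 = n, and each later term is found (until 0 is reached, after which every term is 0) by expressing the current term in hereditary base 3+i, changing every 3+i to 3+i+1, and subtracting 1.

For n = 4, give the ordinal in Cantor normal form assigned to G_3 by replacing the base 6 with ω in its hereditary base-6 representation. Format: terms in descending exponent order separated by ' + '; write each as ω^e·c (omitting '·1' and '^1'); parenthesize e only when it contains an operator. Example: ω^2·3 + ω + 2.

step 0: 4 = 3 + 1; sub 4 for 3: 4 + 1; = 5; G_1 = 5−1 = 4
step 1: 4 = 4; sub 5 for 4: 5; = 5; G_2 = 5−1 = 4
step 2: 4 = 4; sub 6 for 5: 4; = 4; G_3 = 4−1 = 3
step 3: 3 = 3; sub 7 for 6: 3; = 3; G_4 = 3−1 = 2

3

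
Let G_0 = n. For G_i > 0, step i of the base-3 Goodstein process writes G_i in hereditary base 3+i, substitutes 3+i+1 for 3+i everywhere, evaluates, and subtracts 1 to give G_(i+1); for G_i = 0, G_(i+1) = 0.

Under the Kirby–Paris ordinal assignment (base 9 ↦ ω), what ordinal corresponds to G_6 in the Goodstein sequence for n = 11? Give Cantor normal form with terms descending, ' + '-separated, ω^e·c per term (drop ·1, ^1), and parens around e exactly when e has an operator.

11 —HB3→ 3^2 + 2 —bump→ 4^2 + 2 = 18 —(−1)→ 17
17 —HB4→ 4^2 + 1 —bump→ 5^2 + 1 = 26 —(−1)→ 25
25 —HB5→ 5^2 —bump→ 6^2 = 36 —(−1)→ 35
35 —HB6→ 5·6 + 5 —bump→ 5·7 + 5 = 40 —(−1)→ 39
39 —HB7→ 5·7 + 4 —bump→ 5·8 + 4 = 44 —(−1)→ 43
43 —HB8→ 5·8 + 3 —bump→ 5·9 + 3 = 48 —(−1)→ 47
47 —HB9→ 5·9 + 2 —bump→ 5·10 + 2 = 52 —(−1)→ 51

ω·5 + 2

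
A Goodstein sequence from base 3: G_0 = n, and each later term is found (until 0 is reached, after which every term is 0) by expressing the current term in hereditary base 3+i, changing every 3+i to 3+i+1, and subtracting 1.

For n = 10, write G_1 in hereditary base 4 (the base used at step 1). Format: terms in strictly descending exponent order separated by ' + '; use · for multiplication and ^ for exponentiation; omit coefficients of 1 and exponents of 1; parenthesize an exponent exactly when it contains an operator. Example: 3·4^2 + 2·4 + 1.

i=0: 10 = 3^2 + 1 (b=3); 3→4: 4^2 + 1 = 17; 17−1 = 16
i=1: 16 = 4^2 (b=4); 4→5: 5^2 = 25; 25−1 = 24

4^2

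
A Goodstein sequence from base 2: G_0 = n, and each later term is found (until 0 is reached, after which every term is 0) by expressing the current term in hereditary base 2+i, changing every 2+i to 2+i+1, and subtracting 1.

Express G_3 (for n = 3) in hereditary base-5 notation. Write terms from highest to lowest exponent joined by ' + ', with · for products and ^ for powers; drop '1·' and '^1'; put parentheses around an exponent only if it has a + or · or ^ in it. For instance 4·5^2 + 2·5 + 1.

2

step 0: 3 = 2 + 1; sub 3 for 2: 3 + 1; = 4; G_1 = 4−1 = 3
step 1: 3 = 3; sub 4 for 3: 4; = 4; G_2 = 4−1 = 3
step 2: 3 = 3; sub 5 for 4: 3; = 3; G_3 = 3−1 = 2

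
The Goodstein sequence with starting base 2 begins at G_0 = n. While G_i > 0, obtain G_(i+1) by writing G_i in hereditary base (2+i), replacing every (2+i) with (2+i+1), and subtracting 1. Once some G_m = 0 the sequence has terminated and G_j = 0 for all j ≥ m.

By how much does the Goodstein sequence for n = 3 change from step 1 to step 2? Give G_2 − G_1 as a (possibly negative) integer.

i=0: 3 = 2 + 1 (b=2); 2→3: 3 + 1 = 4; 4−1 = 3
i=1: 3 = 3 (b=3); 3→4: 4 = 4; 4−1 = 3

0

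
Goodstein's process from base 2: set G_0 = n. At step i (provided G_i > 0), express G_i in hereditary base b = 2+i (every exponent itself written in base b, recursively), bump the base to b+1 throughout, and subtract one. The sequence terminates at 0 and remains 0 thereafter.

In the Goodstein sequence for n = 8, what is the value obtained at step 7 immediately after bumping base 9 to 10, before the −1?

8 —HB2→ 2^(2 + 1) —bump→ 3^(3 + 1) = 81 —(−1)→ 80
80 —HB3→ 2·3^3 + 2·3^2 + 2·3 + 2 —bump→ 2·4^4 + 2·4^2 + 2·4 + 2 = 554 —(−1)→ 553
553 —HB4→ 2·4^4 + 2·4^2 + 2·4 + 1 —bump→ 2·5^5 + 2·5^2 + 2·5 + 1 = 6311 —(−1)→ 6310
6310 —HB5→ 2·5^5 + 2·5^2 + 2·5 —bump→ 2·6^6 + 2·6^2 + 2·6 = 93396 —(−1)→ 93395
93395 —HB6→ 2·6^6 + 2·6^2 + 6 + 5 —bump→ 2·7^7 + 2·7^2 + 7 + 5 = 1647196 —(−1)→ 1647195
1647195 —HB7→ 2·7^7 + 2·7^2 + 7 + 4 —bump→ 2·8^8 + 2·8^2 + 8 + 4 = 33554572 —(−1)→ 33554571
33554571 —HB8→ 2·8^8 + 2·8^2 + 8 + 3 —bump→ 2·9^9 + 2·9^2 + 9 + 3 = 774841152 —(−1)→ 774841151

20000000212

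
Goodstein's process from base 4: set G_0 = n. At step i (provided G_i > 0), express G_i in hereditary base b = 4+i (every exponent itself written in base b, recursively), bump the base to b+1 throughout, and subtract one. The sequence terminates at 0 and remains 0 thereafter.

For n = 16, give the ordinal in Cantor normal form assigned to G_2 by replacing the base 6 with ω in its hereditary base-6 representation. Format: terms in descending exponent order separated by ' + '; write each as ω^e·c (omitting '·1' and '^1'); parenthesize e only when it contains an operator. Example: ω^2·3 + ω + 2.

ω·4 + 3

(0) 16|_4 = 4^2 ↦ 5^2|_5 = 25 ⇒ 24
(1) 24|_5 = 4·5 + 4 ↦ 4·6 + 4|_6 = 28 ⇒ 27
(2) 27|_6 = 4·6 + 3 ↦ 4·7 + 3|_7 = 31 ⇒ 30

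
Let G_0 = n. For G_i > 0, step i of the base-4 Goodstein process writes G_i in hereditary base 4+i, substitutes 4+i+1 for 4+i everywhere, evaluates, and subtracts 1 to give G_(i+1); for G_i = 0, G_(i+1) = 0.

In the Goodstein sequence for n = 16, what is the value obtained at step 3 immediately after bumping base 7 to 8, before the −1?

34

step 0: 16 = 4^2; sub 5 for 4: 5^2; = 25; G_1 = 25−1 = 24
step 1: 24 = 4·5 + 4; sub 6 for 5: 4·6 + 4; = 28; G_2 = 28−1 = 27
step 2: 27 = 4·6 + 3; sub 7 for 6: 4·7 + 3; = 31; G_3 = 31−1 = 30
step 3: 30 = 4·7 + 2; sub 8 for 7: 4·8 + 2; = 34; G_4 = 34−1 = 33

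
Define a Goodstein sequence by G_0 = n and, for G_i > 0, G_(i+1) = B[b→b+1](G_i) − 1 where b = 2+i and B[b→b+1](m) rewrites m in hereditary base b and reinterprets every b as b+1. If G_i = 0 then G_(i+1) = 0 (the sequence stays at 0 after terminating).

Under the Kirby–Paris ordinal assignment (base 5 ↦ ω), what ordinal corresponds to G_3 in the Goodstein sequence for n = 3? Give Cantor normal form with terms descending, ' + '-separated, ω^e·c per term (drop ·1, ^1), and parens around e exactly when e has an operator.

step 0: 3 = 2 + 1; sub 3 for 2: 3 + 1; = 4; G_1 = 4−1 = 3
step 1: 3 = 3; sub 4 for 3: 4; = 4; G_2 = 4−1 = 3
step 2: 3 = 3; sub 5 for 4: 3; = 3; G_3 = 3−1 = 2
step 3: 2 = 2; sub 6 for 5: 2; = 2; G_4 = 2−1 = 1

2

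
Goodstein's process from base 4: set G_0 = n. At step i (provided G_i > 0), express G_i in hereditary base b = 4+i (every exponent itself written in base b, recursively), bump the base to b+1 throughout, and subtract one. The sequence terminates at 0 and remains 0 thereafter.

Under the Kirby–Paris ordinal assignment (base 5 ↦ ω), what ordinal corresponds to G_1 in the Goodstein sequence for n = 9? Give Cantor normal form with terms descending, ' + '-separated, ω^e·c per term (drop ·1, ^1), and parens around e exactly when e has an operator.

G_0=9  [base 4] 2·4 + 1  →[4↦5]→  2·5 + 1 = 11  −1 ⇒ G_1=10
G_1=10  [base 5] 2·5  →[5↦6]→  2·6 = 12  −1 ⇒ G_2=11

ω·2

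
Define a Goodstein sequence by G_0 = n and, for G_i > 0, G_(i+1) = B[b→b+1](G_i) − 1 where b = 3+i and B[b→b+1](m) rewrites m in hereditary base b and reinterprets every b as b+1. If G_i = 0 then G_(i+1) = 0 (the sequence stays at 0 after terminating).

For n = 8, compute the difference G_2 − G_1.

i=0: 8 = 2·3 + 2 (b=3); 3→4: 2·4 + 2 = 10; 10−1 = 9
i=1: 9 = 2·4 + 1 (b=4); 4→5: 2·5 + 1 = 11; 11−1 = 10

1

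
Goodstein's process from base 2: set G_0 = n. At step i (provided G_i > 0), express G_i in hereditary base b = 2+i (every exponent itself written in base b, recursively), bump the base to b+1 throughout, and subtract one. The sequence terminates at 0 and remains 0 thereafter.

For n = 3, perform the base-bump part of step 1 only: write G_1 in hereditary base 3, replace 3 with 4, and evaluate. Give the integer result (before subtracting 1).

G_0 = 3. HB_2(3) = 2 + 1. Bump = 4. G_1 = 3.
G_1 = 3. HB_3(3) = 3. Bump = 4. G_2 = 3.

4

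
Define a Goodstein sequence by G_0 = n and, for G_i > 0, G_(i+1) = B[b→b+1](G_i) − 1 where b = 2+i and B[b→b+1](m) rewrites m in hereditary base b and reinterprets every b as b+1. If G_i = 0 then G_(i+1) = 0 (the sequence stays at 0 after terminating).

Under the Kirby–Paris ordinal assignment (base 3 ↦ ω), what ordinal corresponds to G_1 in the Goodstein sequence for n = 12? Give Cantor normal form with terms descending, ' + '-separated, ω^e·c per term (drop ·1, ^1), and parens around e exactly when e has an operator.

base 2: 12 = 2^(2 + 1) + 2^2; at 3: 3^(3 + 1) + 3^3 = 108; next = 107
base 3: 107 = 3^(3 + 1) + 2·3^2 + 2·3 + 2; at 4: 4^(4 + 1) + 2·4^2 + 2·4 + 2 = 1066; next = 1065

ω^(ω + 1) + ω^2·2 + ω·2 + 2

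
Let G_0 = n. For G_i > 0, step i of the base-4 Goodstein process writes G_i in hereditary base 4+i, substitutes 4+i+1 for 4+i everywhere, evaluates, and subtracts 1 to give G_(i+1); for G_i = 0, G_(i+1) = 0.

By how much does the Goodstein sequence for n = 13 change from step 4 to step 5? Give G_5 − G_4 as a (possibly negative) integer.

1

step 0: 13 = 3·4 + 1; sub 5 for 4: 3·5 + 1; = 16; G_1 = 16−1 = 15
step 1: 15 = 3·5; sub 6 for 5: 3·6; = 18; G_2 = 18−1 = 17
step 2: 17 = 2·6 + 5; sub 7 for 6: 2·7 + 5; = 19; G_3 = 19−1 = 18
step 3: 18 = 2·7 + 4; sub 8 for 7: 2·8 + 4; = 20; G_4 = 20−1 = 19
step 4: 19 = 2·8 + 3; sub 9 for 8: 2·9 + 3; = 21; G_5 = 21−1 = 20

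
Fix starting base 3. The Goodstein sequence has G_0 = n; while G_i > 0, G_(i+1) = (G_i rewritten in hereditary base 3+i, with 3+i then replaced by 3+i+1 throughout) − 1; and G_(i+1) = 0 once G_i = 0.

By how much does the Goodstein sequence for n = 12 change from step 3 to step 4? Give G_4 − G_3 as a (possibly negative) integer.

step 0: 12 = 3^2 + 3; sub 4 for 3: 4^2 + 4; = 20; G_1 = 20−1 = 19
step 1: 19 = 4^2 + 3; sub 5 for 4: 5^2 + 3; = 28; G_2 = 28−1 = 27
step 2: 27 = 5^2 + 2; sub 6 for 5: 6^2 + 2; = 38; G_3 = 38−1 = 37
step 3: 37 = 6^2 + 1; sub 7 for 6: 7^2 + 1; = 50; G_4 = 50−1 = 49

12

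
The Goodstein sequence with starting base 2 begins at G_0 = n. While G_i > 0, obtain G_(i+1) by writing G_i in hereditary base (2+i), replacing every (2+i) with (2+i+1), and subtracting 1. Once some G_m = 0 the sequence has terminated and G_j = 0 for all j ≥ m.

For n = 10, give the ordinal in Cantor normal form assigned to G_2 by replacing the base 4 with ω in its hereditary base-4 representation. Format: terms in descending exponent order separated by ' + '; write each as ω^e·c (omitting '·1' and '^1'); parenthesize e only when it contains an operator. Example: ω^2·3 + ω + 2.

ω^(ω + 1) + 1

(0) 10|_2 = 2^(2 + 1) + 2 ↦ 3^(3 + 1) + 3|_3 = 84 ⇒ 83
(1) 83|_3 = 3^(3 + 1) + 2 ↦ 4^(4 + 1) + 2|_4 = 1026 ⇒ 1025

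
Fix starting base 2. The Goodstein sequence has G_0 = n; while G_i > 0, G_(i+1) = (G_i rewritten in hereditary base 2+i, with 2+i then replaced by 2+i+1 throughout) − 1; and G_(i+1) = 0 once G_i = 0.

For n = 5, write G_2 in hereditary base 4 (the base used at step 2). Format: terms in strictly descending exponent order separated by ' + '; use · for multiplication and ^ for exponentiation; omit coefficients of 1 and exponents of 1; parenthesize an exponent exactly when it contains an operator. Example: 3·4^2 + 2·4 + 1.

i=0: 5 = 2^2 + 1 (b=2); 2→3: 3^3 + 1 = 28; 28−1 = 27
i=1: 27 = 3^3 (b=3); 3→4: 4^4 = 256; 256−1 = 255
i=2: 255 = 3·4^3 + 3·4^2 + 3·4 + 3 (b=4); 4→5: 3·5^3 + 3·5^2 + 3·5 + 3 = 468; 468−1 = 467

3·4^3 + 3·4^2 + 3·4 + 3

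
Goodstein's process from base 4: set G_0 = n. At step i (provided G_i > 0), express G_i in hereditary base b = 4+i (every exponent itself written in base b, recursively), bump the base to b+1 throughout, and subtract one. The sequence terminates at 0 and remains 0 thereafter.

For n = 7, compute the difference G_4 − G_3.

0

7 —HB4→ 4 + 3 —bump→ 5 + 3 = 8 —(−1)→ 7
7 —HB5→ 5 + 2 —bump→ 6 + 2 = 8 —(−1)→ 7
7 —HB6→ 6 + 1 —bump→ 7 + 1 = 8 —(−1)→ 7
7 —HB7→ 7 —bump→ 8 = 8 —(−1)→ 7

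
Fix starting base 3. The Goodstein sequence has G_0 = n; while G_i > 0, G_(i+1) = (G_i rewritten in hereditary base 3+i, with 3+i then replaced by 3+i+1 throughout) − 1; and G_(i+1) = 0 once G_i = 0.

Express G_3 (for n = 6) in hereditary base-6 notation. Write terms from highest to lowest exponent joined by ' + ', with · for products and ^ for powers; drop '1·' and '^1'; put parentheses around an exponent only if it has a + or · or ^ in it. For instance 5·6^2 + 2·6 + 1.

6 + 1

base 3: 6 = 2·3; at 4: 2·4 = 8; next = 7
base 4: 7 = 4 + 3; at 5: 5 + 3 = 8; next = 7
base 5: 7 = 5 + 2; at 6: 6 + 2 = 8; next = 7
base 6: 7 = 6 + 1; at 7: 7 + 1 = 8; next = 7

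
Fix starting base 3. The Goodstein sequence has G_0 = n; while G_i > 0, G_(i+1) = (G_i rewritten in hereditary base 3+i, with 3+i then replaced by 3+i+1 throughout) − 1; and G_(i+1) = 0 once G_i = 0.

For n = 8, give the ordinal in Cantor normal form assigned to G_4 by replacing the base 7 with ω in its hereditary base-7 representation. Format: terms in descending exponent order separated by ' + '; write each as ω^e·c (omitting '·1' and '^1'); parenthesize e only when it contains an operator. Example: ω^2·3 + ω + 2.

i=0: 8 = 2·3 + 2 (b=3); 3→4: 2·4 + 2 = 10; 10−1 = 9
i=1: 9 = 2·4 + 1 (b=4); 4→5: 2·5 + 1 = 11; 11−1 = 10
i=2: 10 = 2·5 (b=5); 5→6: 2·6 = 12; 12−1 = 11
i=3: 11 = 6 + 5 (b=6); 6→7: 7 + 5 = 12; 12−1 = 11

ω + 4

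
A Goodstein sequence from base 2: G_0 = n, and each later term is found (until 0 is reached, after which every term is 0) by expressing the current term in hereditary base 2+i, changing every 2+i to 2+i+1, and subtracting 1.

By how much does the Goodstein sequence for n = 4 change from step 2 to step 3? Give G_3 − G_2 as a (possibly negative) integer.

19

[0] 4 ≡ 2^2 (base 2). Lift 3: 27. −1: 26.
[1] 26 ≡ 2·3^2 + 2·3 + 2 (base 3). Lift 4: 42. −1: 41.
[2] 41 ≡ 2·4^2 + 2·4 + 1 (base 4). Lift 5: 61. −1: 60.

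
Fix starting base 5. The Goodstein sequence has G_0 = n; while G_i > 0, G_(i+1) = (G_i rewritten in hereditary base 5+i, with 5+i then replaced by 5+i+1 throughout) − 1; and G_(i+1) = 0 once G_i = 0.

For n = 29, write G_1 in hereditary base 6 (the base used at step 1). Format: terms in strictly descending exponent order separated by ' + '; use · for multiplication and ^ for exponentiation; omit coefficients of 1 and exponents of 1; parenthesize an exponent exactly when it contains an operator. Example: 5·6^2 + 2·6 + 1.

(0) 29|_5 = 5^2 + 4 ↦ 6^2 + 4|_6 = 40 ⇒ 39
(1) 39|_6 = 6^2 + 3 ↦ 7^2 + 3|_7 = 52 ⇒ 51

6^2 + 3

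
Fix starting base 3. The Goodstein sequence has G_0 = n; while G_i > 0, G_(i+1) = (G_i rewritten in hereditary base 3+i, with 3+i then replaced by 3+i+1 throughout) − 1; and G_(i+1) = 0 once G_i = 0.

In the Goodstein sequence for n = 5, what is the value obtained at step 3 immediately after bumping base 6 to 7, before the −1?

i=0: 5 = 3 + 2 (b=3); 3→4: 4 + 2 = 6; 6−1 = 5
i=1: 5 = 4 + 1 (b=4); 4→5: 5 + 1 = 6; 6−1 = 5
i=2: 5 = 5 (b=5); 5→6: 6 = 6; 6−1 = 5

5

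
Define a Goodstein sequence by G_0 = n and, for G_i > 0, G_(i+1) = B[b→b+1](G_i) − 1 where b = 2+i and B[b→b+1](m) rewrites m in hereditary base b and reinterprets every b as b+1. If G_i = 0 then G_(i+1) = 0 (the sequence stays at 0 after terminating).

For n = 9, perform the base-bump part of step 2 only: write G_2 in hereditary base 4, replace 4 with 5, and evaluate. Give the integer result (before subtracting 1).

9843

9 —HB2→ 2^(2 + 1) + 1 —bump→ 3^(3 + 1) + 1 = 82 —(−1)→ 81
81 —HB3→ 3^(3 + 1) —bump→ 4^(4 + 1) = 1024 —(−1)→ 1023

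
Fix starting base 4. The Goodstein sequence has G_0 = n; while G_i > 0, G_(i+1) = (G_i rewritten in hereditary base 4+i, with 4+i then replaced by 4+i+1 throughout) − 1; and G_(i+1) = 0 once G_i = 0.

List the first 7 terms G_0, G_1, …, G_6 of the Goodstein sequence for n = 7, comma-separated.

step 0: 7 = 4 + 3; sub 5 for 4: 5 + 3; = 8; G_1 = 8−1 = 7
step 1: 7 = 5 + 2; sub 6 for 5: 6 + 2; = 8; G_2 = 8−1 = 7
step 2: 7 = 6 + 1; sub 7 for 6: 7 + 1; = 8; G_3 = 8−1 = 7
step 3: 7 = 7; sub 8 for 7: 8; = 8; G_4 = 8−1 = 7
step 4: 7 = 7; sub 9 for 8: 7; = 7; G_5 = 7−1 = 6
step 5: 6 = 6; sub 10 for 9: 6; = 6; G_6 = 6−1 = 5

7, 7, 7, 7, 7, 6, 5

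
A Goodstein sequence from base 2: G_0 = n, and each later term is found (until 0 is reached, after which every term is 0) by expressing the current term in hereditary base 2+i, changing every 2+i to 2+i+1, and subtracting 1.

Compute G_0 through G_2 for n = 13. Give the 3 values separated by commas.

13, 108, 1279

13 —HB2→ 2^(2 + 1) + 2^2 + 1 —bump→ 3^(3 + 1) + 3^3 + 1 = 109 —(−1)→ 108
108 —HB3→ 3^(3 + 1) + 3^3 —bump→ 4^(4 + 1) + 4^4 = 1280 —(−1)→ 1279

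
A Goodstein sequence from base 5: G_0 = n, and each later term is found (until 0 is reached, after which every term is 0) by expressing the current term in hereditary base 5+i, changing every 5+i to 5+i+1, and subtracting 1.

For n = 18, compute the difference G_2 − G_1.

G_0=18  [base 5] 3·5 + 3  →[5↦6]→  3·6 + 3 = 21  −1 ⇒ G_1=20
G_1=20  [base 6] 3·6 + 2  →[6↦7]→  3·7 + 2 = 23  −1 ⇒ G_2=22

2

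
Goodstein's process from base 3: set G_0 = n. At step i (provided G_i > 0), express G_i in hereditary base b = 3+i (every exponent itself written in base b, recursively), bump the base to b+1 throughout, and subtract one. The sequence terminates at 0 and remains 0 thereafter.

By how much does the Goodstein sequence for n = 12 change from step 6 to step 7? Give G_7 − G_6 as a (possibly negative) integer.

6

G_0=12  [base 3] 3^2 + 3  →[3↦4]→  4^2 + 4 = 20  −1 ⇒ G_1=19
G_1=19  [base 4] 4^2 + 3  →[4↦5]→  5^2 + 3 = 28  −1 ⇒ G_2=27
G_2=27  [base 5] 5^2 + 2  →[5↦6]→  6^2 + 2 = 38  −1 ⇒ G_3=37
G_3=37  [base 6] 6^2 + 1  →[6↦7]→  7^2 + 1 = 50  −1 ⇒ G_4=49
G_4=49  [base 7] 7^2  →[7↦8]→  8^2 = 64  −1 ⇒ G_5=63
G_5=63  [base 8] 7·8 + 7  →[8↦9]→  7·9 + 7 = 70  −1 ⇒ G_6=69
G_6=69  [base 9] 7·9 + 6  →[9↦10]→  7·10 + 6 = 76  −1 ⇒ G_7=75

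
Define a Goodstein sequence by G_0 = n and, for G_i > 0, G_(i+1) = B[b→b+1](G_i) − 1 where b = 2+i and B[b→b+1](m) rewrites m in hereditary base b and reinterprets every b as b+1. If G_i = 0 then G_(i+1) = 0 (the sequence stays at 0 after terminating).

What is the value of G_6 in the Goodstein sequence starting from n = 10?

84073323

10 —HB2→ 2^(2 + 1) + 2 —bump→ 3^(3 + 1) + 3 = 84 —(−1)→ 83
83 —HB3→ 3^(3 + 1) + 2 —bump→ 4^(4 + 1) + 2 = 1026 —(−1)→ 1025
1025 —HB4→ 4^(4 + 1) + 1 —bump→ 5^(5 + 1) + 1 = 15626 —(−1)→ 15625
15625 —HB5→ 5^(5 + 1) —bump→ 6^(6 + 1) = 279936 —(−1)→ 279935
279935 —HB6→ 5·6^6 + 5·6^5 + 5·6^4 + 5·6^3 + 5·6^2 + 5·6 + 5 —bump→ 5·7^7 + 5·7^5 + 5·7^4 + 5·7^3 + 5·7^2 + 5·7 + 5 = 4215755 —(−1)→ 4215754
4215754 —HB7→ 5·7^7 + 5·7^5 + 5·7^4 + 5·7^3 + 5·7^2 + 5·7 + 4 —bump→ 5·8^8 + 5·8^5 + 5·8^4 + 5·8^3 + 5·8^2 + 5·8 + 4 = 84073324 —(−1)→ 84073323
84073323 —HB8→ 5·8^8 + 5·8^5 + 5·8^4 + 5·8^3 + 5·8^2 + 5·8 + 3 —bump→ 5·9^9 + 5·9^5 + 5·9^4 + 5·9^3 + 5·9^2 + 5·9 + 3 = 1937434593 —(−1)→ 1937434592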